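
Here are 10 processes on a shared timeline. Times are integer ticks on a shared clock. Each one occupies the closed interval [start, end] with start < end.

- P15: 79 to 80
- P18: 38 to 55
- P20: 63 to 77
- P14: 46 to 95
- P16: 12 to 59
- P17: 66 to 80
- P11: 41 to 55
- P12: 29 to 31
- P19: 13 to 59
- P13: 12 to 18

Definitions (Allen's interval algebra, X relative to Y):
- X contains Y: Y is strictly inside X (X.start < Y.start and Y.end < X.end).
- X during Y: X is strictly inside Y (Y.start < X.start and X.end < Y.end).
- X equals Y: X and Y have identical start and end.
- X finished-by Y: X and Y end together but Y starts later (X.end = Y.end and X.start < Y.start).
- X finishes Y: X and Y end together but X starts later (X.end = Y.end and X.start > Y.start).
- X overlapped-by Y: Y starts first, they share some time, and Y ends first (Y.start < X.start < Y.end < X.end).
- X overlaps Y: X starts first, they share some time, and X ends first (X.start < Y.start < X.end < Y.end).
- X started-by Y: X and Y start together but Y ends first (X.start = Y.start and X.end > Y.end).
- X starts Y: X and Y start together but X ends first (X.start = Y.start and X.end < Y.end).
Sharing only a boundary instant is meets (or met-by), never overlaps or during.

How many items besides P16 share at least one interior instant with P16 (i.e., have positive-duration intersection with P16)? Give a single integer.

Target P16 = [12, 59].
P11 [41, 55] → during → counts.
P12 [29, 31] → during → counts.
P13 [12, 18] → starts → counts.
P14 [46, 95] → overlapped-by → counts.
P15 [79, 80] → after → no.
P17 [66, 80] → after → no.
P18 [38, 55] → during → counts.
P19 [13, 59] → finishes → counts.
P20 [63, 77] → after → no.
Total: 6.

6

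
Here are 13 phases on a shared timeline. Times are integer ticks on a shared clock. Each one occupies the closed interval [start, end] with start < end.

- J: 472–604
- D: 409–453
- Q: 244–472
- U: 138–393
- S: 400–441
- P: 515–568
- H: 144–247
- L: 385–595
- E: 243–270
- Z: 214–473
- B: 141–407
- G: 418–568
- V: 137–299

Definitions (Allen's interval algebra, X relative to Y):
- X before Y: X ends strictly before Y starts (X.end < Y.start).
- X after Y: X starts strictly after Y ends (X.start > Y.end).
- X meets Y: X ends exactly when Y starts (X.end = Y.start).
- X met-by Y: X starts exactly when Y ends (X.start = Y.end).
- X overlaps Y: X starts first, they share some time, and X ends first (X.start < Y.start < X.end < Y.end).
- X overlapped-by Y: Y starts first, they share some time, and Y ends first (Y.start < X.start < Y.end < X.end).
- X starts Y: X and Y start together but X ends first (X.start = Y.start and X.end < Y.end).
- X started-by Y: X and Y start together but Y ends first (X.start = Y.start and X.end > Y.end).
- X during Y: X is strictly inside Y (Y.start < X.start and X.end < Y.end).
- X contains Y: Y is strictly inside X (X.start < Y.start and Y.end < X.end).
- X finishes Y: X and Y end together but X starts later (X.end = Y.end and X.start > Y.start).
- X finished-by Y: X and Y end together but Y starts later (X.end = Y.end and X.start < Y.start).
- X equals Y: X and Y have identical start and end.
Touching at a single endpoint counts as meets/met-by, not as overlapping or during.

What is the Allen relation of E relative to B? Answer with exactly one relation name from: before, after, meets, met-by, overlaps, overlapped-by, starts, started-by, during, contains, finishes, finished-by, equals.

E = [243, 270]; B = [141, 407].
Compare endpoints: E.start > B.start, E.start < B.end, E.end > B.start, E.end < B.end.
That pattern is 'during'.

during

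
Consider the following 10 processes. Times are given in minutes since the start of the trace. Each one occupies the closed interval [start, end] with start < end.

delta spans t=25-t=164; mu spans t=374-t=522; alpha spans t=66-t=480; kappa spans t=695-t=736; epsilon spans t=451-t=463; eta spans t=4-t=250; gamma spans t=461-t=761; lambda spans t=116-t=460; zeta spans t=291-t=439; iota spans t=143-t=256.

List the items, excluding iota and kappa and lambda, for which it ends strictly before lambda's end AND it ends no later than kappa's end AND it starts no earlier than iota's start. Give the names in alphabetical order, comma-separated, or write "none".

zeta

Conditions: its end is strictly before lambda's end (X.end < t=460) AND its end is no later than kappa's end (X.end <= t=736) AND its start is no earlier than iota's start (X.start >= t=143).
alpha: end t=480 < t=460? ✗; end t=480 <= t=736? ✓; start t=66 >= t=143? ✗ → no.
delta: end t=164 < t=460? ✓; end t=164 <= t=736? ✓; start t=25 >= t=143? ✗ → no.
epsilon: end t=463 < t=460? ✗; end t=463 <= t=736? ✓; start t=451 >= t=143? ✓ → no.
eta: end t=250 < t=460? ✓; end t=250 <= t=736? ✓; start t=4 >= t=143? ✗ → no.
gamma: end t=761 < t=460? ✗; end t=761 <= t=736? ✗; start t=461 >= t=143? ✓ → no.
mu: end t=522 < t=460? ✗; end t=522 <= t=736? ✓; start t=374 >= t=143? ✓ → no.
zeta: end t=439 < t=460? ✓; end t=439 <= t=736? ✓; start t=291 >= t=143? ✓ → yes.
Result: zeta.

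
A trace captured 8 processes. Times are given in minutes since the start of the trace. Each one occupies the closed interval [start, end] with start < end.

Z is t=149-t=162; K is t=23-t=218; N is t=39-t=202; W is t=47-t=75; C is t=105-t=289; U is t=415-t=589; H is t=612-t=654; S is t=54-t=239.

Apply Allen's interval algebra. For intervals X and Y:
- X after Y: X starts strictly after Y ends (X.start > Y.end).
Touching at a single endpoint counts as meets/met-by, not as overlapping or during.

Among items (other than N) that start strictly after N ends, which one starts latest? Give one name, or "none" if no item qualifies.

Target N = [t=39, t=202].
C [t=105, t=289] → overlapped-by → excluded.
H [t=612, t=654] → after → candidate.
K [t=23, t=218] → contains → excluded.
S [t=54, t=239] → overlapped-by → excluded.
U [t=415, t=589] → after → candidate.
W [t=47, t=75] → during → excluded.
Z [t=149, t=162] → during → excluded.
Among candidates, latest start is t=612 → H.

H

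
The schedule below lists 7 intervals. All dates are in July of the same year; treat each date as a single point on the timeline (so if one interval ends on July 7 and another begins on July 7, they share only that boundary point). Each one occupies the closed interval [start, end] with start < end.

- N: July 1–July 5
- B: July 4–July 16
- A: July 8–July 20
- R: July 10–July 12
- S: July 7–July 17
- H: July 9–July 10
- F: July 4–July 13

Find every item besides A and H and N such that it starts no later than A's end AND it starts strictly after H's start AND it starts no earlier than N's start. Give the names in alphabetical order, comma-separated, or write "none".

R

Conditions: its start is no later than A's end (X.start <= July 20) AND its start is strictly after H's start (X.start > July 9) AND its start is no earlier than N's start (X.start >= July 1).
B: start July 4 <= July 20? ✓; start July 4 > July 9? ✗; start July 4 >= July 1? ✓ → no.
F: start July 4 <= July 20? ✓; start July 4 > July 9? ✗; start July 4 >= July 1? ✓ → no.
R: start July 10 <= July 20? ✓; start July 10 > July 9? ✓; start July 10 >= July 1? ✓ → yes.
S: start July 7 <= July 20? ✓; start July 7 > July 9? ✗; start July 7 >= July 1? ✓ → no.
Result: R.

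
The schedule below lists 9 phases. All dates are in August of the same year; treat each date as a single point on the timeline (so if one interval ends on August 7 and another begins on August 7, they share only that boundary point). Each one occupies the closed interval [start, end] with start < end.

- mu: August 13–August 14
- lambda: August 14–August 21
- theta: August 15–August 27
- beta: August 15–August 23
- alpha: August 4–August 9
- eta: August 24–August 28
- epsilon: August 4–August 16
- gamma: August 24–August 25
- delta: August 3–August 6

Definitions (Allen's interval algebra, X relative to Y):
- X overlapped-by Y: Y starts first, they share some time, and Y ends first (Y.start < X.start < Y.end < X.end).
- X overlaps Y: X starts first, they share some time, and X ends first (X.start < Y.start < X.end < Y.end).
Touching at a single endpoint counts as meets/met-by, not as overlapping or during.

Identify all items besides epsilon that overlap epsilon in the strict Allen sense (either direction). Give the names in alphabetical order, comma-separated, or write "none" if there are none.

beta, delta, lambda, theta

Target epsilon = [August 4, August 16].
alpha [August 4, August 9] → starts → no.
beta [August 15, August 23] → overlapped-by → yes.
delta [August 3, August 6] → overlaps → yes.
eta [August 24, August 28] → after → no.
gamma [August 24, August 25] → after → no.
lambda [August 14, August 21] → overlapped-by → yes.
mu [August 13, August 14] → during → no.
theta [August 15, August 27] → overlapped-by → yes.
Result: beta, delta, lambda, theta.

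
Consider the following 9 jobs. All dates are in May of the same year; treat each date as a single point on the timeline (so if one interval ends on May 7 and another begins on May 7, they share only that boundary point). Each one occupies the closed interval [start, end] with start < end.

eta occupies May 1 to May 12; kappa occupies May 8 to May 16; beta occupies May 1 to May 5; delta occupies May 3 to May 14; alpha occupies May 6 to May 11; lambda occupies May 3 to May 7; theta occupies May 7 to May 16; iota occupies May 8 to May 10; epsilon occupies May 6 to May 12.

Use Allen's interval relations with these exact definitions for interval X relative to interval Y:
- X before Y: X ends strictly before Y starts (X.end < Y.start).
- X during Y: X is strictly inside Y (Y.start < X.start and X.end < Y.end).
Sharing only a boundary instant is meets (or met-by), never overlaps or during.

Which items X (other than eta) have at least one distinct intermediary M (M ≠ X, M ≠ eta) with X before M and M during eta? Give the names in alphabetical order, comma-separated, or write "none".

Target eta = [May 1, May 12].
Intermediaries M with M during eta: alpha, iota, lambda.
Via alpha — items with X before alpha: beta.
Via iota — items with X before iota: beta, lambda.
Via lambda — items with X before lambda: none.
Union: beta, lambda.

beta, lambda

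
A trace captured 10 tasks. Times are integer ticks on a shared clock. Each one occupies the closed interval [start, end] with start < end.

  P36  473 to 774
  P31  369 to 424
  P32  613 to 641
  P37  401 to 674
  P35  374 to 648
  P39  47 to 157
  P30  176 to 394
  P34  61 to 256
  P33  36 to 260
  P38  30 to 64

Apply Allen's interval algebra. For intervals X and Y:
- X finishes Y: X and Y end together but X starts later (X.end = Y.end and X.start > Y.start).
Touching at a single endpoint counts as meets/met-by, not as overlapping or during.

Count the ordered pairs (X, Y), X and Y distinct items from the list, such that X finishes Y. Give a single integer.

Checking all 90 ordered pairs for relation 'finishes'; matching pairs in alphabetical order:
No pair satisfies it.
Count: 0.

0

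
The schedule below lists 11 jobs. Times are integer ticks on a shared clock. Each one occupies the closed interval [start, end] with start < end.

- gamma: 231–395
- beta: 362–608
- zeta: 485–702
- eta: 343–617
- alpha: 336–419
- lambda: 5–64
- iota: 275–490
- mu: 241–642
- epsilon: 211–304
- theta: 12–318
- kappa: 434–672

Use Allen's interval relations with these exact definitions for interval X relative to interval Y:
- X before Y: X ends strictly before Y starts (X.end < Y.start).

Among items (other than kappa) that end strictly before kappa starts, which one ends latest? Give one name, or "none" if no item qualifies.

alpha

Target kappa = [434, 672].
alpha [336, 419] → before → candidate.
beta [362, 608] → overlaps → excluded.
epsilon [211, 304] → before → candidate.
eta [343, 617] → overlaps → excluded.
gamma [231, 395] → before → candidate.
iota [275, 490] → overlaps → excluded.
lambda [5, 64] → before → candidate.
mu [241, 642] → overlaps → excluded.
theta [12, 318] → before → candidate.
zeta [485, 702] → overlapped-by → excluded.
Among candidates, latest end is 419 → alpha.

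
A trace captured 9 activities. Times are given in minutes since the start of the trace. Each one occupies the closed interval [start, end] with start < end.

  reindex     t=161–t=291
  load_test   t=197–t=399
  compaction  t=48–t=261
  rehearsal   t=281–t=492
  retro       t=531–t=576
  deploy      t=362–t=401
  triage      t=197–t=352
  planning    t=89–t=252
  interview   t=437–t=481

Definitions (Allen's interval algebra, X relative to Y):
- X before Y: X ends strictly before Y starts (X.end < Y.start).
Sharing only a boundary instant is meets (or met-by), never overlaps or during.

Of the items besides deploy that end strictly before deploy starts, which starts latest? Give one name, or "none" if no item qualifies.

Target deploy = [t=362, t=401].
compaction [t=48, t=261] → before → candidate.
interview [t=437, t=481] → after → excluded.
load_test [t=197, t=399] → overlaps → excluded.
planning [t=89, t=252] → before → candidate.
rehearsal [t=281, t=492] → contains → excluded.
reindex [t=161, t=291] → before → candidate.
retro [t=531, t=576] → after → excluded.
triage [t=197, t=352] → before → candidate.
Among candidates, latest start is t=197 → triage.

triage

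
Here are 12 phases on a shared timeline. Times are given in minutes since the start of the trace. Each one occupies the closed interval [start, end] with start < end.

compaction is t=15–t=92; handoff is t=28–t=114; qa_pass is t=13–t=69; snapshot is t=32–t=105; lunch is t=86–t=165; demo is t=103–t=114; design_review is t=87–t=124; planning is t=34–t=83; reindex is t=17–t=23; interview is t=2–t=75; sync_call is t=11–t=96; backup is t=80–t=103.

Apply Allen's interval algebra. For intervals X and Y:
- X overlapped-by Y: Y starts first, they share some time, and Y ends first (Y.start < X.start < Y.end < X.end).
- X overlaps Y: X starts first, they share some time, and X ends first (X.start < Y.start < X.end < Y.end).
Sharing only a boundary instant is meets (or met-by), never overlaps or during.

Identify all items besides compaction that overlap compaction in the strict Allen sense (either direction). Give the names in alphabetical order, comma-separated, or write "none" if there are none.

Target compaction = [t=15, t=92].
backup [t=80, t=103] → overlapped-by → yes.
demo [t=103, t=114] → after → no.
design_review [t=87, t=124] → overlapped-by → yes.
handoff [t=28, t=114] → overlapped-by → yes.
interview [t=2, t=75] → overlaps → yes.
lunch [t=86, t=165] → overlapped-by → yes.
planning [t=34, t=83] → during → no.
qa_pass [t=13, t=69] → overlaps → yes.
reindex [t=17, t=23] → during → no.
snapshot [t=32, t=105] → overlapped-by → yes.
sync_call [t=11, t=96] → contains → no.
Result: backup, design_review, handoff, interview, lunch, qa_pass, snapshot.

backup, design_review, handoff, interview, lunch, qa_pass, snapshot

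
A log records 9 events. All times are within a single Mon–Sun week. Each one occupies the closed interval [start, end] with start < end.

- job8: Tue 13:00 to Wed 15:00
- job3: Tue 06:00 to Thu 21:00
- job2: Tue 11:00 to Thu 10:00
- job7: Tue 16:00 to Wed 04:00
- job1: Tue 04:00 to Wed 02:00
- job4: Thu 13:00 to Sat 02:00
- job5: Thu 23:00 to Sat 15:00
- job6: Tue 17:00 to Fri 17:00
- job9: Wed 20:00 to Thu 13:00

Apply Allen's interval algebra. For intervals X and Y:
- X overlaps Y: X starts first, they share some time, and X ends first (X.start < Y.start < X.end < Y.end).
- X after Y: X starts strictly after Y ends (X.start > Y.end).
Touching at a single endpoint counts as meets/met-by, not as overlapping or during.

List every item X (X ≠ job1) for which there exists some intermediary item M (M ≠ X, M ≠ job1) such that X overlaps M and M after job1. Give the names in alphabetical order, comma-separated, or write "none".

job2, job3, job4, job6

Target job1 = [Tue 04:00, Wed 02:00].
Intermediaries M with M after job1: job4, job5, job9.
Via job4 — items with X overlaps job4: job3, job6.
Via job5 — items with X overlaps job5: job4, job6.
Via job9 — items with X overlaps job9: job2.
Union: job2, job3, job4, job6.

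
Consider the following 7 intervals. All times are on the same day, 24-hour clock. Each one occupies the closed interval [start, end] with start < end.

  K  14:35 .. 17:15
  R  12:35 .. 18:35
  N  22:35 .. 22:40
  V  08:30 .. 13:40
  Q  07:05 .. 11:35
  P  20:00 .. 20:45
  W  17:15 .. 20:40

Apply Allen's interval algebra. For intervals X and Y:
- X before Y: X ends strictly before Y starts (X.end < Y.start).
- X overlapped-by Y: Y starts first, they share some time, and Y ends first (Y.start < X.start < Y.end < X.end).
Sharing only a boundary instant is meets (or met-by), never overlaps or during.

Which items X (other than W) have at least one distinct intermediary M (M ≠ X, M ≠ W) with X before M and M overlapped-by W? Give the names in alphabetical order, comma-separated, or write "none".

Target W = [17:15, 20:40].
Intermediaries M with M overlapped-by W: P.
Via P — items with X before P: K, Q, R, V.
Union: K, Q, R, V.

K, Q, R, V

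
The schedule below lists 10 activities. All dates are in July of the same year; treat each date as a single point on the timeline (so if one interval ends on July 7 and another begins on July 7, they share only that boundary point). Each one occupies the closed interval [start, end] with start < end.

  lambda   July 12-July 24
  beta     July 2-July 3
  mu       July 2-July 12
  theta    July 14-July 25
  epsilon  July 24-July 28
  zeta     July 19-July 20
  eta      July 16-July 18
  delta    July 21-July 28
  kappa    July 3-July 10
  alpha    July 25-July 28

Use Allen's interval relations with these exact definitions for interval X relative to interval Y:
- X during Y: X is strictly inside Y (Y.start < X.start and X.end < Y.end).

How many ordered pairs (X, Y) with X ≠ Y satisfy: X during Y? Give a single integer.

Checking all 90 ordered pairs for relation 'during'; matching pairs in alphabetical order:
(eta, lambda): eta during lambda ✓
(eta, theta): eta during theta ✓
(kappa, mu): kappa during mu ✓
(zeta, lambda): zeta during lambda ✓
(zeta, theta): zeta during theta ✓
Count: 5.

5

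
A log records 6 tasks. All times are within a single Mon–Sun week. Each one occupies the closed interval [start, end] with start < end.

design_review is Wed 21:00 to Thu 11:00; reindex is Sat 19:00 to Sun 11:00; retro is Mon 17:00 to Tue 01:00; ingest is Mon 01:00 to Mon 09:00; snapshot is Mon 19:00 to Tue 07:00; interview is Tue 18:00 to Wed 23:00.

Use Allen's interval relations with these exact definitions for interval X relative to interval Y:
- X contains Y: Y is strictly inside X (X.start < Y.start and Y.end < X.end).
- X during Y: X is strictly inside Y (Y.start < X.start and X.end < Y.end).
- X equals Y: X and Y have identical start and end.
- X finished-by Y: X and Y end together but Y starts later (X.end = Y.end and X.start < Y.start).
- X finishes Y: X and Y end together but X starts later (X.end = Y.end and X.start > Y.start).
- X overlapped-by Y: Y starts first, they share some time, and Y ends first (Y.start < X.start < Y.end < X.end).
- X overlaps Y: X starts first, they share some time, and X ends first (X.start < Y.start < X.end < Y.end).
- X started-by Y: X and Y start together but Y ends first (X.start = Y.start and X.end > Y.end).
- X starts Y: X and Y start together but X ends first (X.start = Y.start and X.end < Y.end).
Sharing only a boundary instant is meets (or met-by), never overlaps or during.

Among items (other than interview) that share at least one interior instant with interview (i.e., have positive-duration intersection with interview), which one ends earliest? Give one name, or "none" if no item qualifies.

Target interview = [Tue 18:00, Wed 23:00].
design_review [Wed 21:00, Thu 11:00] → overlapped-by → candidate.
ingest [Mon 01:00, Mon 09:00] → before → excluded.
reindex [Sat 19:00, Sun 11:00] → after → excluded.
retro [Mon 17:00, Tue 01:00] → before → excluded.
snapshot [Mon 19:00, Tue 07:00] → before → excluded.
Among candidates, earliest end is Thu 11:00 → design_review.

design_review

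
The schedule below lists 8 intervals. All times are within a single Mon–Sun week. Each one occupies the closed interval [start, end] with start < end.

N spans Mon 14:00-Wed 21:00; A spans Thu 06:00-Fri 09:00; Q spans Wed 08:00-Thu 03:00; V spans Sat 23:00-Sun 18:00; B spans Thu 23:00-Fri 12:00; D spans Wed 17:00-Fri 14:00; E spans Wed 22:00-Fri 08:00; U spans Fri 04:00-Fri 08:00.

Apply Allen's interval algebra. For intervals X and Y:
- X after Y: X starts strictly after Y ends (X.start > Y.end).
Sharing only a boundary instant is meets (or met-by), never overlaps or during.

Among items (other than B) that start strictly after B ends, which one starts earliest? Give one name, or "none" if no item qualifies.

Target B = [Thu 23:00, Fri 12:00].
A [Thu 06:00, Fri 09:00] → overlaps → excluded.
D [Wed 17:00, Fri 14:00] → contains → excluded.
E [Wed 22:00, Fri 08:00] → overlaps → excluded.
N [Mon 14:00, Wed 21:00] → before → excluded.
Q [Wed 08:00, Thu 03:00] → before → excluded.
U [Fri 04:00, Fri 08:00] → during → excluded.
V [Sat 23:00, Sun 18:00] → after → candidate.
Among candidates, earliest start is Sat 23:00 → V.

V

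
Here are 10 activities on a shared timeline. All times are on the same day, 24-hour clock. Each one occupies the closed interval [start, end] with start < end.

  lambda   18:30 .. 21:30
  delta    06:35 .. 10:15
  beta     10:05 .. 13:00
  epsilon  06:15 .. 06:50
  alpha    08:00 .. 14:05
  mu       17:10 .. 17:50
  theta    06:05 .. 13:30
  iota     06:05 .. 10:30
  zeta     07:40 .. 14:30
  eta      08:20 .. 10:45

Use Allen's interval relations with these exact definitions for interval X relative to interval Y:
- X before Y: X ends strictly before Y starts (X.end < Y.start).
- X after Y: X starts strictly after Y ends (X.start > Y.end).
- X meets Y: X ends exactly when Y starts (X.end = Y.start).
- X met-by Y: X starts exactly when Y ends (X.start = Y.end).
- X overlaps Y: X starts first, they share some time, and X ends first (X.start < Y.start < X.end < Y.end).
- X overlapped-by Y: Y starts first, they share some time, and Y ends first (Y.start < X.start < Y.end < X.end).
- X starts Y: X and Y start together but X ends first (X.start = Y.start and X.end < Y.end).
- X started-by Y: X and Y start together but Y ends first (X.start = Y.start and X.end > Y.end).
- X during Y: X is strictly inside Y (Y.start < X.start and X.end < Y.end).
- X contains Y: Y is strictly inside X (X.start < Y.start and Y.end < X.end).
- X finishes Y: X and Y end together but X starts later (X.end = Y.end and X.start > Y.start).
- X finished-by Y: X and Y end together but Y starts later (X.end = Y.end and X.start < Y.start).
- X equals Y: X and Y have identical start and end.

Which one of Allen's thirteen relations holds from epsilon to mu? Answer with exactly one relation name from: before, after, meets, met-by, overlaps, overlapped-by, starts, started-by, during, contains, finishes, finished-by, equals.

epsilon = [06:15, 06:50]; mu = [17:10, 17:50].
Compare endpoints: epsilon.start < mu.start, epsilon.start < mu.end, epsilon.end < mu.start, epsilon.end < mu.end.
That pattern is 'before'.

before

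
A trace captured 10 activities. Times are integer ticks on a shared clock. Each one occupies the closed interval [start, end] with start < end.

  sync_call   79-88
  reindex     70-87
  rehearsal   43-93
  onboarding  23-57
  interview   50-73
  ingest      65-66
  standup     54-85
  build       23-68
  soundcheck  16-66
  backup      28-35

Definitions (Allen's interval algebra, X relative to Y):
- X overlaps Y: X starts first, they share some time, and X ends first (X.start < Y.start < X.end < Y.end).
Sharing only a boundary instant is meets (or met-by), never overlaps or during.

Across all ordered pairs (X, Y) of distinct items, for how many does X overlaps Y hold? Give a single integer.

15

Checking all 90 ordered pairs for relation 'overlaps'; matching pairs in alphabetical order:
(build, interview): build overlaps interview ✓
(build, rehearsal): build overlaps rehearsal ✓
(build, standup): build overlaps standup ✓
(interview, reindex): interview overlaps reindex ✓
(interview, standup): interview overlaps standup ✓
(onboarding, interview): onboarding overlaps interview ✓
(onboarding, rehearsal): onboarding overlaps rehearsal ✓
(onboarding, standup): onboarding overlaps standup ✓
(reindex, sync_call): reindex overlaps sync_call ✓
(soundcheck, build): soundcheck overlaps build ✓
(soundcheck, interview): soundcheck overlaps interview ✓
(soundcheck, rehearsal): soundcheck overlaps rehearsal ✓
(soundcheck, standup): soundcheck overlaps standup ✓
(standup, reindex): standup overlaps reindex ✓
(standup, sync_call): standup overlaps sync_call ✓
Count: 15.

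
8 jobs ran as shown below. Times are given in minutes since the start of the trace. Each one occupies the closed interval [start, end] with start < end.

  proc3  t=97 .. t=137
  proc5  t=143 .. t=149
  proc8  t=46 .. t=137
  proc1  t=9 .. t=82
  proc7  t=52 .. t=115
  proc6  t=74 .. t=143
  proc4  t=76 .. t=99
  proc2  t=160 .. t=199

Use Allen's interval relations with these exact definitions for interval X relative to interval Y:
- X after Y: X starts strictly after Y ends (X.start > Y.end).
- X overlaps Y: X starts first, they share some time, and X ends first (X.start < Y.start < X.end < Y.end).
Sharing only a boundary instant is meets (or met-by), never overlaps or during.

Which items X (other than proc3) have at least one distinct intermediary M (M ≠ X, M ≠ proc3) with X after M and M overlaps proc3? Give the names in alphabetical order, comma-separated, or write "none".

Target proc3 = [t=97, t=137].
Intermediaries M with M overlaps proc3: proc4, proc7.
Via proc4 — items with X after proc4: proc2, proc5.
Via proc7 — items with X after proc7: proc2, proc5.
Union: proc2, proc5.

proc2, proc5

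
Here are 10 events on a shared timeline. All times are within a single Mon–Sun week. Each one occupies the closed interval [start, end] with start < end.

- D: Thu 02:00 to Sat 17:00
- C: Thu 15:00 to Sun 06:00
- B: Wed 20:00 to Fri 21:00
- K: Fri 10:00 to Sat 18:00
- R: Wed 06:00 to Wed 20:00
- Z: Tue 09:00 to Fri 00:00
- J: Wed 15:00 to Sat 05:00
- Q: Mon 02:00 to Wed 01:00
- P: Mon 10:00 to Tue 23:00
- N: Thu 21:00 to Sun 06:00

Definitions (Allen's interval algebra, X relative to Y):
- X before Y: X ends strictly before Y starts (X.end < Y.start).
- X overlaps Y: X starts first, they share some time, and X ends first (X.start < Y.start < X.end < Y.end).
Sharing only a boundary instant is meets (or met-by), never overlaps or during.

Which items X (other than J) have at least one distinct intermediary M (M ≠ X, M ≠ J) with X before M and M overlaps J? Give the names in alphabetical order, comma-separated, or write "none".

P, Q

Target J = [Wed 15:00, Sat 05:00].
Intermediaries M with M overlaps J: R, Z.
Via R — items with X before R: P, Q.
Via Z — items with X before Z: none.
Union: P, Q.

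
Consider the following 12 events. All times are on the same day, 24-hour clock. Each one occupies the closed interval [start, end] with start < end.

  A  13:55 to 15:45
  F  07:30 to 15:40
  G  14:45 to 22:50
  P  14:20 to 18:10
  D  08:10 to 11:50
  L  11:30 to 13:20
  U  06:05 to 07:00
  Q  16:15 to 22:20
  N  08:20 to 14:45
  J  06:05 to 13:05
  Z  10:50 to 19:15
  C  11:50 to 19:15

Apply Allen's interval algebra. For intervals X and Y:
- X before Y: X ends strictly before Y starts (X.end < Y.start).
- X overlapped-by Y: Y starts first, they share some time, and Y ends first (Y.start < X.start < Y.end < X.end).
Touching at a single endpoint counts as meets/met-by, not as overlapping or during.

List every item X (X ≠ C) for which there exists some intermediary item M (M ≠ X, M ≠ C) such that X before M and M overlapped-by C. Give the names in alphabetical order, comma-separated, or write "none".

Target C = [11:50, 19:15].
Intermediaries M with M overlapped-by C: G, Q.
Via G — items with X before G: D, J, L, U.
Via Q — items with X before Q: A, D, F, J, L, N, U.
Union: A, D, F, J, L, N, U.

A, D, F, J, L, N, U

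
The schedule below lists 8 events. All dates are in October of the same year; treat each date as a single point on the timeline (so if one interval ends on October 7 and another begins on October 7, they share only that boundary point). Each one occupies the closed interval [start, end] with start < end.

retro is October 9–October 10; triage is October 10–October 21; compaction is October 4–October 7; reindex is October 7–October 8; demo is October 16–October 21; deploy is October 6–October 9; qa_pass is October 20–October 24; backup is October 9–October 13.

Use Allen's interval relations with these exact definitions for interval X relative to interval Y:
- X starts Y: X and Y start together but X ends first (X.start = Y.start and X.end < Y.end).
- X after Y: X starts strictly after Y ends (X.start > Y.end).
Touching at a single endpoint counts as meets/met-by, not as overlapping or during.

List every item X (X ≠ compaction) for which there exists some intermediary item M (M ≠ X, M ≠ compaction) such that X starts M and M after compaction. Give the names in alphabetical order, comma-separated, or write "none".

retro

Target compaction = [October 4, October 7].
Intermediaries M with M after compaction: backup, demo, qa_pass, retro, triage.
Via backup — items with X starts backup: retro.
Via demo — items with X starts demo: none.
Via qa_pass — items with X starts qa_pass: none.
Via retro — items with X starts retro: none.
Via triage — items with X starts triage: none.
Union: retro.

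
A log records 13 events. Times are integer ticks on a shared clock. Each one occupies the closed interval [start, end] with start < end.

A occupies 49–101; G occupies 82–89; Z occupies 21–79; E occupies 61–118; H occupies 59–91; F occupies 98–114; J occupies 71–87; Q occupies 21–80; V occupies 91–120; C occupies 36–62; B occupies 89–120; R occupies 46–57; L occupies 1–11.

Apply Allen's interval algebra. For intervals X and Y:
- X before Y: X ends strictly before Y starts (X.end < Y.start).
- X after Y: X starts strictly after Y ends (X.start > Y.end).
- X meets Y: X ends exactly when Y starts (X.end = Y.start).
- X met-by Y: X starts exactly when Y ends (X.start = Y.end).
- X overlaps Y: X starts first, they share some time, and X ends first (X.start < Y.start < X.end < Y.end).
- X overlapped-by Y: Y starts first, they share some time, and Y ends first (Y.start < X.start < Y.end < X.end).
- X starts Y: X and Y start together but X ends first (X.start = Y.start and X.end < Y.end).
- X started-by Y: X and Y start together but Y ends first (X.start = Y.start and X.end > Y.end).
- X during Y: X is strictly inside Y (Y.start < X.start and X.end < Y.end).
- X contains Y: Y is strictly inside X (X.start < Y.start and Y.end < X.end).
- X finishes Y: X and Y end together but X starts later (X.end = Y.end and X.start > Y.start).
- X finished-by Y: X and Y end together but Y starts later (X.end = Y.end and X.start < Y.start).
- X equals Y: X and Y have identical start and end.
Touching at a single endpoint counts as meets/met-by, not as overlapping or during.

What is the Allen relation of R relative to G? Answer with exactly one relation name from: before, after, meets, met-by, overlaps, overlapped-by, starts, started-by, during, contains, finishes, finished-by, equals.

before

R = [46, 57]; G = [82, 89].
Compare endpoints: R.start < G.start, R.start < G.end, R.end < G.start, R.end < G.end.
That pattern is 'before'.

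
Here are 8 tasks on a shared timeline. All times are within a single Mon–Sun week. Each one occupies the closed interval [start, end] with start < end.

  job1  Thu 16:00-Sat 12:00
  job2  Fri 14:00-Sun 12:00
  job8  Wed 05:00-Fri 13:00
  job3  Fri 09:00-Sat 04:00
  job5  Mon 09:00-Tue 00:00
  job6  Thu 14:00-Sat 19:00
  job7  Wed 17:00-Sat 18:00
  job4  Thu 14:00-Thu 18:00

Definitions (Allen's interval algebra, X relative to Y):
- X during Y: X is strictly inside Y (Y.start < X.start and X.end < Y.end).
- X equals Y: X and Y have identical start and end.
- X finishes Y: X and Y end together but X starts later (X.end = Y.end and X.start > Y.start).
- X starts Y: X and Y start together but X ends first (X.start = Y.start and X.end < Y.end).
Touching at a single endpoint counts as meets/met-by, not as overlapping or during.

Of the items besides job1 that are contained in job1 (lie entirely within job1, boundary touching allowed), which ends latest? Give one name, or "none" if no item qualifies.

Target job1 = [Thu 16:00, Sat 12:00].
job2 [Fri 14:00, Sun 12:00] → overlapped-by → excluded.
job3 [Fri 09:00, Sat 04:00] → during → candidate.
job4 [Thu 14:00, Thu 18:00] → overlaps → excluded.
job5 [Mon 09:00, Tue 00:00] → before → excluded.
job6 [Thu 14:00, Sat 19:00] → contains → excluded.
job7 [Wed 17:00, Sat 18:00] → contains → excluded.
job8 [Wed 05:00, Fri 13:00] → overlaps → excluded.
Among candidates, latest end is Sat 04:00 → job3.

job3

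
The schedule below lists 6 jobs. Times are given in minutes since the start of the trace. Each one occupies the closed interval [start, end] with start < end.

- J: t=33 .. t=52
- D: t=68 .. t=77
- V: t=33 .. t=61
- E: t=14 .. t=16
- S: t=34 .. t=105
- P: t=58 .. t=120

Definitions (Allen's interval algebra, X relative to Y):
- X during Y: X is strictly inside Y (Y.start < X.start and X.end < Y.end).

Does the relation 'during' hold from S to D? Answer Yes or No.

S = [t=34, t=105], D = [t=68, t=77].
Actual relation of S to D: contains.
Asked whether 'during' holds → No.

No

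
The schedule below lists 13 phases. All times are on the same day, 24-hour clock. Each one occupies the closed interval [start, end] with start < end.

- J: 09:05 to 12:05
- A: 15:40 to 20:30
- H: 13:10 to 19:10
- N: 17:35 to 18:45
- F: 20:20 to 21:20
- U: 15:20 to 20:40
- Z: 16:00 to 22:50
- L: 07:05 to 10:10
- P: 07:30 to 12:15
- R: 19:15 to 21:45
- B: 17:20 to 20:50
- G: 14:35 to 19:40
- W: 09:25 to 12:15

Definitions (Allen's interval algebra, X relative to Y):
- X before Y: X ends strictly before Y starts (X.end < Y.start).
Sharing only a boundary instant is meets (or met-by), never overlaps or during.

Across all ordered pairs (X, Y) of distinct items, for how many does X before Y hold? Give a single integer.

41

Checking all 156 ordered pairs for relation 'before'; matching pairs in alphabetical order:
(G, F): G before F ✓
(H, F): H before F ✓
(H, R): H before R ✓
(J, A): J before A ✓
(J, B): J before B ✓
(J, F): J before F ✓
(J, G): J before G ✓
(J, H): J before H ✓
(J, N): J before N ✓
(J, R): J before R ✓
(J, U): J before U ✓
(J, Z): J before Z ✓
(L, A): L before A ✓
(L, B): L before B ✓
(L, F): L before F ✓
(L, G): L before G ✓
(L, H): L before H ✓
(L, N): L before N ✓
(L, R): L before R ✓
(L, U): L before U ✓
(L, Z): L before Z ✓
(N, F): N before F ✓
(N, R): N before R ✓
(P, A): P before A ✓
... plus 17 further pairs not listed.
Count: 41.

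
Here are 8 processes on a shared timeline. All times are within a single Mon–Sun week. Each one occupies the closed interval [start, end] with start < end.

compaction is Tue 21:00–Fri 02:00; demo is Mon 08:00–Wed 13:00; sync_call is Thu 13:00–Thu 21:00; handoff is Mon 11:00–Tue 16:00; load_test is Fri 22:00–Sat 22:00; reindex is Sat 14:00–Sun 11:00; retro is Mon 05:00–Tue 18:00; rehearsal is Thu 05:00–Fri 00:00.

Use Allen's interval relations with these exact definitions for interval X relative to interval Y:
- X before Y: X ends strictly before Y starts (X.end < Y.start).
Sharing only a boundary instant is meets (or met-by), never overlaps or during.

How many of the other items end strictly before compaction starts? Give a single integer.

2

Target compaction = [Tue 21:00, Fri 02:00].
demo [Mon 08:00, Wed 13:00] → overlaps → no.
handoff [Mon 11:00, Tue 16:00] → before → counts.
load_test [Fri 22:00, Sat 22:00] → after → no.
rehearsal [Thu 05:00, Fri 00:00] → during → no.
reindex [Sat 14:00, Sun 11:00] → after → no.
retro [Mon 05:00, Tue 18:00] → before → counts.
sync_call [Thu 13:00, Thu 21:00] → during → no.
Total: 2.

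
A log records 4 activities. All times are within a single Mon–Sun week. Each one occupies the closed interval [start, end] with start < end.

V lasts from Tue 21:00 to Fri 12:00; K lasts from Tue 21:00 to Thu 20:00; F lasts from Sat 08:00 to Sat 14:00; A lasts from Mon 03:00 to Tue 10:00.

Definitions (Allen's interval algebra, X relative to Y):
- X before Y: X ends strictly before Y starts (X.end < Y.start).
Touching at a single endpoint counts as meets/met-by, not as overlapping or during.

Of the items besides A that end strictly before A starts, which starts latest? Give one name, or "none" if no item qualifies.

none

Target A = [Mon 03:00, Tue 10:00].
F [Sat 08:00, Sat 14:00] → after → excluded.
K [Tue 21:00, Thu 20:00] → after → excluded.
V [Tue 21:00, Fri 12:00] → after → excluded.
No candidates → none.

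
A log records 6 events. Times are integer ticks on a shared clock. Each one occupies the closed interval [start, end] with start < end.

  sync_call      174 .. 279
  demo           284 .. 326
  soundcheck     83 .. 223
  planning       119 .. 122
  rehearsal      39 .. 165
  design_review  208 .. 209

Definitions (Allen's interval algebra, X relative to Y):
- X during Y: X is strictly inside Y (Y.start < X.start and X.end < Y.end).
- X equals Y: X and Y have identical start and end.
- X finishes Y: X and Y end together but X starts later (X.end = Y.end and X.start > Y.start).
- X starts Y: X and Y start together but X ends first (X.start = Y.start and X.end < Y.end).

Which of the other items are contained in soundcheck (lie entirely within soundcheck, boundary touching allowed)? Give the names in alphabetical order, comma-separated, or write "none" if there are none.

Target soundcheck = [83, 223].
demo [284, 326] → after → no.
design_review [208, 209] → during → yes.
planning [119, 122] → during → yes.
rehearsal [39, 165] → overlaps → no.
sync_call [174, 279] → overlapped-by → no.
Result: design_review, planning.

design_review, planning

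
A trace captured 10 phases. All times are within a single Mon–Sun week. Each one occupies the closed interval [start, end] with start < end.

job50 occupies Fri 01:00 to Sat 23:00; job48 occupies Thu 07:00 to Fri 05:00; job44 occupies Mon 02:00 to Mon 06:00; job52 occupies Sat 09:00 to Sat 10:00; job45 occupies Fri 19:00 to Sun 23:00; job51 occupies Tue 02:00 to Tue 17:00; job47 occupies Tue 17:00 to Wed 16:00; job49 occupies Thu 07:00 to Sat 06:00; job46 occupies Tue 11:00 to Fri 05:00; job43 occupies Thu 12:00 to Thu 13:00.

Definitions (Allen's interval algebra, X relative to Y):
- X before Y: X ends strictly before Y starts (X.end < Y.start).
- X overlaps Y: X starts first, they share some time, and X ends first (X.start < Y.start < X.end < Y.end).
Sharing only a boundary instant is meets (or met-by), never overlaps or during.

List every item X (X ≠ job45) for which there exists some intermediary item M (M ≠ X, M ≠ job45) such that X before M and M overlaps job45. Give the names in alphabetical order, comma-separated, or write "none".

job43, job44, job47, job51

Target job45 = [Fri 19:00, Sun 23:00].
Intermediaries M with M overlaps job45: job49, job50.
Via job49 — items with X before job49: job44, job47, job51.
Via job50 — items with X before job50: job43, job44, job47, job51.
Union: job43, job44, job47, job51.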